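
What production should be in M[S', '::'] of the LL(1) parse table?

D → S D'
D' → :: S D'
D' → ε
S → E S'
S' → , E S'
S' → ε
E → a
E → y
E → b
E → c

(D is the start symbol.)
To find M[S', '::'], we find productions for S' where '::' is in the predict set (PREDICT(N → α) = (FIRST(α) \ {ε}) ∪ (FOLLOW(N) if α ⇒* ε)).

Relevant sets:
  FOLLOW(S') = { $, '::' }

S' → , E S': PREDICT = { ',' }
S' → ε: PREDICT = { $, '::' }
  '::' is in predict set, so this production goes in M[S', '::']

M[S', '::'] = S' → ε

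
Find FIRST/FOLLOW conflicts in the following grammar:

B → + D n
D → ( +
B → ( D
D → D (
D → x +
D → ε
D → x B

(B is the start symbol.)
Yes. D → '(' '+' with FOLLOW(D) on { '(' }; D → D '(' with FOLLOW(D) on { '(' }

Nullable non-terminals: D.
FIRST sets used below: FIRST(D) = { '(', 'x', ε }

D: nullable alternative(s) D → ε; FOLLOW(D) = { $, '(', 'n' }
  D → ( +: FIRST \ {ε} = { '(' } — overlaps FOLLOW(D) on { '(' }: CONFLICT
  D → D (: FIRST \ {ε} = { '(', 'x' } — overlaps FOLLOW(D) on { '(' }: CONFLICT
  D → x +: FIRST \ {ε} = { 'x' } — disjoint from FOLLOW(D)
  D → ε: FIRST \ {ε} = { } — this is the only nullable alternative, skip
  D → x B: FIRST \ {ε} = { 'x' } — disjoint from FOLLOW(D)

B has no nullable alternative, so no FIRST/FOLLOW check is needed there.

So the grammar has 2 FIRST/FOLLOW conflicts (marked CONFLICT above).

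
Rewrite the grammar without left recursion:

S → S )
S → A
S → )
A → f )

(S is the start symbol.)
S is directly left-recursive. The standard transformation for
  A → A α₁ | ... | A α_m | β₁ | ... | β_n
is
  A  → β₁ A' | ... | β_n A'
  A' → α₁ A' | ... | α_m A' | ε

S → A becomes S → A S'
S → ) becomes S → ) S'
S → S ) becomes S' → ) S'
Add S' → ε

Productions for other non-terminals are unchanged:
  A → f )

Resulting grammar:
S → A S'
S → ) S'
S' → ) S'
S' → ε
A → f )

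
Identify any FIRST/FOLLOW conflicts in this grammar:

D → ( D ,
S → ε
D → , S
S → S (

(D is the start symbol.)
Yes. S → S '(' with FOLLOW(S) on { '(' }

Nullable non-terminals: S.
FIRST sets used below: FIRST(S) = { '(', ε }

S: nullable alternative(s) S → ε; FOLLOW(S) = { $, '(', ',' }
  S → ε: FIRST \ {ε} = { } — this is the only nullable alternative, skip
  S → S (: FIRST \ {ε} = { '(' } — overlaps FOLLOW(S) on { '(' }: CONFLICT

D has no nullable alternative, so no FIRST/FOLLOW check is needed there.

So the grammar has 1 FIRST/FOLLOW conflict (marked CONFLICT above).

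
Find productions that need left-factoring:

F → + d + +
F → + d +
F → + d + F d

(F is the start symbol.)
Left-factoring is needed when two productions for the same non-terminal
share a common prefix on the right-hand side.

Productions for F:
  F → + d + +
  F → + d +
  F → + d + F d

Found common prefix '+ d +' in productions for F

Answer: Yes, F has productions with common prefix '+ d +'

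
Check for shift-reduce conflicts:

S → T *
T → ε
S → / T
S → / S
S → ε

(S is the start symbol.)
Yes — I0: [S → .] vs [S → . / S]; I1: [S → .] vs [S → . / S]; I6: [S → / T .] vs [S → T . *]

A shift-reduce conflict occurs when an LR(0) state has both:
  - a complete (reduce) item [A → α .] (dot at the end), and
  - a shift item [B → β . c γ] (dot before a terminal).

Augment with S' → S and build the canonical LR(0) collection (I0 = CLOSURE({[S' → . S]}), then GOTO on every symbol after a dot until no new states appear). It has 7 states:
  I0: { [S → . / S], [S → . / T], [S → . T *], [S → .], [S' → . S], [T → .] }  — shift, 2 reduces
  I1: { [S → . / S], [S → . / T], [S → . T *], [S → .], [S → / . S], [S → / . T], [T → .] }  — shift, 2 reduces
  I2: { [S' → S .] }  — accept
  I3: { [S → T . *] }  — shift
  I4: { [S → T * .] }  — reduce
  I5: { [S → / S .] }  — reduce
  I6: { [S → / T .], [S → T . *] }  — shift, reduce

I0 contains reduce items [S → .], [T → .] and shift items [S → . / S], [S → . / T] — shift-reduce conflict.
I1 contains reduce items [S → .], [T → .] and shift items [S → . / S], [S → . / T] — shift-reduce conflict.
I6 contains reduce item [S → / T .] and shift item [S → T . *] — shift-reduce conflict.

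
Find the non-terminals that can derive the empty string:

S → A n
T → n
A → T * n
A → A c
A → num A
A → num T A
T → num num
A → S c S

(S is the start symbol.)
There are no ε-productions, so no non-terminal can derive ε.
No non-terminals are nullable.

Answer: None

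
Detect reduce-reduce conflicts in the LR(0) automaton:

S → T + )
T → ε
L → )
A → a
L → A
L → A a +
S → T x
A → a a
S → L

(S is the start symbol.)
No reduce-reduce conflicts

A reduce-reduce conflict occurs when an LR(0) state has two complete items [A → α .] and [B → β .] — both call for a reduction, and with no lookahead the parser cannot choose between them.

Augment with S' → S and build the canonical LR(0) collection (I0 = CLOSURE({[S' → . S]}), then GOTO on every symbol after a dot until no new states appear). It has 13 states:
  I0: { [A → . a a], [A → . a], [L → . )], [L → . A a +], [L → . A], [S → . L], [S → . T + )], [S → . T x], [S' → . S], [T → .] }  — shift, reduce
  I1: { [L → ) .] }  — reduce
  I2: { [L → A . a +], [L → A .] }  — shift, reduce
  I3: { [S → L .] }  — reduce
  I4: { [S' → S .] }  — accept
  I5: { [S → T . + )], [S → T . x] }  — shift
  I6: { [A → a . a], [A → a .] }  — shift, reduce
  I7: { [A → a a .] }  — reduce
  I8: { [S → T + . )] }  — shift
  I9: { [S → T x .] }  — reduce
  I10: { [S → T + ) .] }  — reduce
  I11: { [L → A a . +] }  — shift
  I12: { [L → A a + .] }  — reduce

No state contains more than one complete item.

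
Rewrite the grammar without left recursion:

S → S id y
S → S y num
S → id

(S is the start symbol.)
S → id S'
S' → id y S'
S' → y num S'
S' → ε

S is directly left-recursive. The standard transformation for
  A → A α₁ | ... | A α_m | β₁ | ... | β_n
is
  A  → β₁ A' | ... | β_n A'
  A' → α₁ A' | ... | α_m A' | ε

S → id becomes S → id S'
S → S id y becomes S' → id y S'
S → S y num becomes S' → y num S'
Add S' → ε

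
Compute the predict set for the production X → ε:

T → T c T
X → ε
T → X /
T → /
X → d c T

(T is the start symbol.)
PREDICT(X → ε) = (FIRST(RHS) \ {ε}) ∪ (FOLLOW(X) if ε ∈ FIRST(RHS), i.e. RHS ⇒* ε)
The right-hand side is ε (FIRST(ε) = { ε }), so the predict set is FOLLOW(X) = { '/' }
PREDICT(X → ε) = { '/' }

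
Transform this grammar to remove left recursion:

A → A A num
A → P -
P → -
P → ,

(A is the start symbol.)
A is directly left-recursive. The standard transformation for
  A → A α₁ | ... | A α_m | β₁ | ... | β_n
is
  A  → β₁ A' | ... | β_n A'
  A' → α₁ A' | ... | α_m A' | ε

A → P - becomes A → P - A'
A → A A num becomes A' → A num A'
Add A' → ε

Productions for other non-terminals are unchanged:
  P → -
  P → ,

Resulting grammar:
A → P - A'
A' → A num A'
A' → ε
P → -
P → ,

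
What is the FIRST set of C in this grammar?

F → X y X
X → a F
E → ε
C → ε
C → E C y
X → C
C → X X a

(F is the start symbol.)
{ 'a', 'y', ε }

To compute FIRST(C), examine every production with C on the left-hand side, reading each right-hand side left to right until a non-nullable symbol is reached.

FIRST sets of the other non-terminals involved (by the same procedure, iterated to a fixed point):
  FIRST(E) = { ε }
  FIRST(X) = { 'a', 'y', ε }

From C → ε:
  - ε-production, so ε ∈ FIRST(C)
From C → E C y:
  - E is a non-terminal: add FIRST(E) \ {ε} = { }
    E is nullable, so continue to the next symbol
  - C is the symbol being defined: contributes nothing new
    C is nullable, so continue to the next symbol
  - y is a terminal: add 'y' and stop
From C → X X a:
  - X is a non-terminal: add FIRST(X) \ {ε} = { 'a', 'y' }
    X is nullable, so continue to the next symbol
  - X is a non-terminal: add FIRST(X) \ {ε} = { 'a', 'y' }
    X is nullable, so continue to the next symbol
  - a is a terminal: add 'a' and stop

Collecting: FIRST(C) = { 'a', 'y', ε }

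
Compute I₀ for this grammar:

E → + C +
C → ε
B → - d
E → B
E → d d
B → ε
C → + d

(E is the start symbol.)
{ [B → . - d], [B → .], [E → . + C +], [E → . B], [E → . d d], [E' → . E] }

First, augment the grammar with E' → E
I₀ = CLOSURE({ [E' → . E] }):
  [E' → . E] has the dot before E: add [E → . + C +], [E → . B], [E → . d d]
  [E → . B] has the dot before B: add [B → . - d], [B → .]
No further items can be added.

I₀ = { [B → . - d], [B → .], [E → . + C +], [E → . B], [E → . d d], [E' → . E] }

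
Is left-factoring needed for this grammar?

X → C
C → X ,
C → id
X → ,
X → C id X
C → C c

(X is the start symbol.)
Yes, X has productions with common prefix 'C'

Left-factoring is needed when two productions for the same non-terminal
share a common prefix on the right-hand side.

Productions for X:
  X → C
  X → ,
  X → C id X
Productions for C:
  C → X ,
  C → id
  C → C c

Found common prefix 'C' in productions for X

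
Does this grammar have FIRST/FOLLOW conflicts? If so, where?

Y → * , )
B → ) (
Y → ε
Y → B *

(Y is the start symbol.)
A FIRST/FOLLOW conflict occurs when a non-terminal N has a nullable alternative N → β (β ⇒* ε) and another alternative N → α with FIRST(α) ∩ FOLLOW(N) ≠ ∅: on such a lookahead the parser cannot decide between expanding α and letting N vanish via β.

Nullable non-terminals: Y.
FIRST sets used below: FIRST(B) = { ')' }

Y: nullable alternative(s) Y → ε; FOLLOW(Y) = { $ }
  Y → * , ): FIRST \ {ε} = { '*' } — disjoint from FOLLOW(Y)
  Y → ε: FIRST \ {ε} = { } — this is the only nullable alternative, skip
  Y → B *: FIRST \ {ε} = { ')' } — disjoint from FOLLOW(Y)

B has no nullable alternative, so no FIRST/FOLLOW check is needed there.

No FIRST/FOLLOW conflicts found.

Answer: No FIRST/FOLLOW conflicts.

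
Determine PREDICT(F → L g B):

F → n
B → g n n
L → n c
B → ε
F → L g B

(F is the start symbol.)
PREDICT(F → L g B) = (FIRST(RHS) \ {ε}) ∪ (FOLLOW(F) if ε ∈ FIRST(RHS), i.e. RHS ⇒* ε)
FIRST(L) = { 'n' }
FIRST(L g B) = { 'n' }
ε ∉ FIRST(L g B), so FOLLOW(F) is not added.
PREDICT(F → L g B) = { 'n' }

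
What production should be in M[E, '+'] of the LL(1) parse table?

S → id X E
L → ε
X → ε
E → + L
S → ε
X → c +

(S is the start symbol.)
To find M[E, '+'], we find productions for E where '+' is in the predict set (PREDICT(N → α) = (FIRST(α) \ {ε}) ∪ (FOLLOW(N) if α ⇒* ε)).

E → + L: PREDICT = { '+' }
  '+' is in predict set, so this production goes in M[E, '+']

M[E, '+'] = E → + L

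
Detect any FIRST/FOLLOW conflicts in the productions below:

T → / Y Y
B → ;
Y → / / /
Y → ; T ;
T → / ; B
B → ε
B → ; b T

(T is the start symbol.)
Nullable non-terminals: B.

B: nullable alternative(s) B → ε; FOLLOW(B) = { $, ';' }
  B → ;: FIRST \ {ε} = { ';' } — overlaps FOLLOW(B) on { ';' }: CONFLICT
  B → ε: FIRST \ {ε} = { } — this is the only nullable alternative, skip
  B → ; b T: FIRST \ {ε} = { ';' } — overlaps FOLLOW(B) on { ';' }: CONFLICT

T, Y have no nullable alternative, so no FIRST/FOLLOW check is needed there.

So the grammar has 2 FIRST/FOLLOW conflicts (marked CONFLICT above).

Answer: Yes. B → ';' with FOLLOW(B) on { ';' }; B → ';' b T with FOLLOW(B) on { ';' }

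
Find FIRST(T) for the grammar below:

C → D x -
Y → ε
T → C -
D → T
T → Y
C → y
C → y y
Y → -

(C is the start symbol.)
FIRST sets of the other non-terminals involved (by the same procedure, iterated to a fixed point):
  FIRST(C) = { '-', 'x', 'y' }
  FIRST(Y) = { '-', ε }

From T → C -:
  - C is a non-terminal: add FIRST(C) \ {ε} = { '-', 'x', 'y' }
    C is not nullable, so stop
From T → Y:
  - Y is a non-terminal: add FIRST(Y) \ {ε} = { '-' }
    Y is nullable and nothing follows, so the whole right-hand side can vanish: ε ∈ FIRST(T)

Collecting: FIRST(T) = { '-', 'x', 'y', ε }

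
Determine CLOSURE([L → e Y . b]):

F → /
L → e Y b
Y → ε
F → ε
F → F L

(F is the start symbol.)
{ [L → e Y . b] }

To compute CLOSURE, for each item [A → α.Bβ] where B is a non-terminal, add [B → .γ] for all productions B → γ; repeat for the newly added items until nothing changes.

Start with: [L → e Y . b]
The dot precedes the terminal b, so nothing is added.

CLOSURE = { [L → e Y . b] }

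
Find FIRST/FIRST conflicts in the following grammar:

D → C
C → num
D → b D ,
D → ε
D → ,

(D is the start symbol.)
FIRST sets of the non-terminals at (or reachable through a nullable prefix from) the front of some alternative:
  FIRST(C) = { 'num' }

Productions for D:
  D → C: FIRST = { 'num' }
  D → b D ,: FIRST = { 'b' }
  D → ε: FIRST = { ε }
  D → ,: FIRST = { ',' }
C has only one production, so no FIRST/FIRST conflict is possible there.

All alternatives of each non-terminal have pairwise disjoint FIRST sets.

Answer: No FIRST/FIRST conflicts.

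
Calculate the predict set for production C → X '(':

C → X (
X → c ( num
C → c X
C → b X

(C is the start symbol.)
{ 'c' }

PREDICT(C → X '(') = (FIRST(RHS) \ {ε}) ∪ (FOLLOW(C) if ε ∈ FIRST(RHS), i.e. RHS ⇒* ε)
FIRST(X) = { 'c' }
FIRST(X '(') = { 'c' }
ε ∉ FIRST(X '('), so FOLLOW(C) is not added.
PREDICT(C → X '(') = { 'c' }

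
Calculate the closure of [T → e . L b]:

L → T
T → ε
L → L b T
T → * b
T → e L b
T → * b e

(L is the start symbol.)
{ [L → . L b T], [L → . T], [T → . * b e], [T → . * b], [T → . e L b], [T → .], [T → e . L b] }

To compute CLOSURE, for each item [A → α.Bβ] where B is a non-terminal, add [B → .γ] for all productions B → γ; repeat for the newly added items until nothing changes.

Start with: [T → e . L b]
  [T → e . L b] has the dot before L: add [L → . T], [L → . L b T]
  [L → . T] has the dot before T: add [T → .], [T → . * b], [T → . e L b], [T → . * b e]
No further items can be added.

CLOSURE = { [L → . L b T], [L → . T], [T → . * b e], [T → . * b], [T → . e L b], [T → .], [T → e . L b] }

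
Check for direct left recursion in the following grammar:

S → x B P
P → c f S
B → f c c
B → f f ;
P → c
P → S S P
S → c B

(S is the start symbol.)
Direct left recursion occurs when N → N α for some non-terminal N (the right-hand side begins with the left-hand side itself).

S → x B P: starts with x
P → c f S: starts with c
B → f c c: starts with f
B → f f ;: starts with f
P → c: starts with c
P → S S P: starts with S
S → c B: starts with c

No direct left recursion found.

Answer: No direct left recursion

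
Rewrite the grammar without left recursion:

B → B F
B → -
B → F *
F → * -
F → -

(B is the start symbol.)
B is directly left-recursive. The standard transformation for
  A → A α₁ | ... | A α_m | β₁ | ... | β_n
is
  A  → β₁ A' | ... | β_n A'
  A' → α₁ A' | ... | α_m A' | ε

B → - becomes B → - B'
B → F * becomes B → F * B'
B → B F becomes B' → F B'
Add B' → ε

Productions for other non-terminals are unchanged:
  F → * -
  F → -

Resulting grammar:
B → - B'
B → F * B'
B' → F B'
B' → ε
F → * -
F → -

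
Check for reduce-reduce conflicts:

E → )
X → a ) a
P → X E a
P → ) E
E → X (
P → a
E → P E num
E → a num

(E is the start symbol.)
Augment with E' → E and build the canonical LR(0) collection (I0 = CLOSURE({[E' → . E]}), then GOTO on every symbol after a dot until no new states appear). It has 15 states:
  I0: { [E → . )], [E → . P E num], [E → . X (], [E → . a num], [E' → . E], [P → . ) E], [P → . X E a], [P → . a], [X → . a ) a] }  — shift
  I1: { [E → ) .], [E → . )], [E → . P E num], [E → . X (], [E → . a num], [P → ) . E], [P → . ) E], [P → . X E a], [P → . a], [X → . a ) a] }  — shift, reduce
  I2: { [E' → E .] }  — accept
  I3: { [E → . )], [E → . P E num], [E → . X (], [E → . a num], [E → P . E num], [P → . ) E], [P → . X E a], [P → . a], [X → . a ) a] }  — shift
  I4: { [E → . )], [E → . P E num], [E → . X (], [E → . a num], [E → X . (], [P → . ) E], [P → . X E a], [P → . a], [P → X . E a], [X → . a ) a] }  — shift
  I5: { [E → a . num], [P → a .], [X → a . ) a] }  — shift, reduce
  I6: { [X → a ) . a] }  — shift
  I7: { [E → a num .] }  — reduce
  I8: { [X → a ) a .] }  — reduce
  I9: { [E → X ( .] }  — reduce
  I10: { [P → X E . a] }  — shift
  I11: { [P → X E a .] }  — reduce
  I12: { [E → P E . num] }  — shift
  I13: { [E → P E num .] }  — reduce
  I14: { [P → ) E .] }  — reduce

No state contains more than one complete item.

Answer: No reduce-reduce conflicts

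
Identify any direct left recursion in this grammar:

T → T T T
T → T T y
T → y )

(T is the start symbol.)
Direct left recursion occurs when N → N α for some non-terminal N (the right-hand side begins with the left-hand side itself).

T → T T T: LEFT RECURSIVE (starts with T)
T → T T y: LEFT RECURSIVE (starts with T)
T → y ): starts with y

The grammar has direct left recursion on: T.

Answer: Yes, T is left-recursive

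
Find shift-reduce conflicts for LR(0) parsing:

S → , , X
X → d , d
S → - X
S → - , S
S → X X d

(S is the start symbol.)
No shift-reduce conflicts

A shift-reduce conflict occurs when an LR(0) state has both:
  - a complete (reduce) item [A → α .] (dot at the end), and
  - a shift item [B → β . c γ] (dot before a terminal).

Augment with S' → S and build the canonical LR(0) collection (I0 = CLOSURE({[S' → . S]}), then GOTO on every symbol after a dot until no new states appear). It has 15 states:
  I0: { [S → . , , X], [S → . - , S], [S → . - X], [S → . X X d], [S' → . S], [X → . d , d] }  — shift
  I1: { [S → , . , X] }  — shift
  I2: { [S → - . , S], [S → - . X], [X → . d , d] }  — shift
  I3: { [S' → S .] }  — accept
  I4: { [S → X . X d], [X → . d , d] }  — shift
  I5: { [X → d . , d] }  — shift
  I6: { [X → d , . d] }  — shift
  I7: { [X → d , d .] }  — reduce
  I8: { [S → X X . d] }  — shift
  I9: { [S → X X d .] }  — reduce
  I10: { [S → - , . S], [S → . , , X], [S → . - , S], [S → . - X], [S → . X X d], [X → . d , d] }  — shift
  I11: { [S → - X .] }  — reduce
  I12: { [S → - , S .] }  — reduce
  I13: { [S → , , . X], [X → . d , d] }  — shift
  I14: { [S → , , X .] }  — reduce

No state contains both a complete item and a shift item.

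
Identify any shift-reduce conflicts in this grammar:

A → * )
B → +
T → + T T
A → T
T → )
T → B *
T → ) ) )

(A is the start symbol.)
Yes — I1: [T → ) .] vs [T → ) . ) )]; I3: [B → + .] vs [B → . +]

A shift-reduce conflict occurs when an LR(0) state has both:
  - a complete (reduce) item [A → α .] (dot at the end), and
  - a shift item [B → β . c γ] (dot before a terminal).

Augment with A' → A and build the canonical LR(0) collection (I0 = CLOSURE({[A' → . A]}), then GOTO on every symbol after a dot until no new states appear). It has 13 states:
  I0: { [A → . * )], [A → . T], [A' → . A], [B → . +], [T → . ) ) )], [T → . )], [T → . + T T], [T → . B *] }  — shift
  I1: { [T → ) . ) )], [T → ) .] }  — shift, reduce
  I2: { [A → * . )] }  — shift
  I3: { [B → + .], [B → . +], [T → + . T T], [T → . ) ) )], [T → . )], [T → . + T T], [T → . B *] }  — shift, reduce
  I4: { [A' → A .] }  — accept
  I5: { [T → B . *] }  — shift
  I6: { [A → T .] }  — reduce
  I7: { [T → B * .] }  — reduce
  I8: { [B → . +], [T → + T . T], [T → . ) ) )], [T → . )], [T → . + T T], [T → . B *] }  — shift
  I9: { [T → + T T .] }  — reduce
  I10: { [A → * ) .] }  — reduce
  I11: { [T → ) ) . )] }  — shift
  I12: { [T → ) ) ) .] }  — reduce

I1 contains reduce item [T → ) .] and shift item [T → ) . ) )] — shift-reduce conflict.
I3 contains reduce item [B → + .] and shift items [B → . +], [T → . )], [T → . ) ) )], [T → . + T T] — shift-reduce conflict.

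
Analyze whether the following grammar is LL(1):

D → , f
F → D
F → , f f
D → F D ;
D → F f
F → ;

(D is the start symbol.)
No. Predict set conflict for D: { ',' }

A grammar is LL(1) if for each non-terminal N with multiple productions, the predict sets of those productions are pairwise disjoint, where PREDICT(N → α) = (FIRST(α) \ {ε}) ∪ (FOLLOW(N) if α ⇒* ε).

Relevant sets:
  FIRST(F) = { ',', ';' }
  FIRST(D) = { ',', ';' }

For D:
  PREDICT(D → ',' f) = { ',' }
  PREDICT(D → F D ';') = { ',', ';' }
  PREDICT(D → F f) = { ',', ';' }
For F:
  PREDICT(F → D) = { ',', ';' }
  PREDICT(F → ',' f f) = { ',' }
  PREDICT(F → ';') = { ';' }

Conflict found: Predict set conflict for D: { ',' }
The grammar is NOT LL(1).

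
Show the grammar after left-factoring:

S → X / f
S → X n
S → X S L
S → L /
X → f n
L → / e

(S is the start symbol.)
Left-factoring transforms A → αβ₁ | αβ₂ into A → αA' and A' → β₁ | β₂
(α is the longest common prefix among the alternatives). Repeat until
no nonterminal has two alternatives with a common prefix.

Round 1: S has alternatives sharing prefix 'X'. Introduce S': S → X S'
  Add: S' → / f
  Add: S' → n
  Add: S' → S L

No remaining common prefixes — done.

Resulting grammar:
S → X S'
S' → / f
S' → n
S' → S L
S → L /
X → f n
L → / e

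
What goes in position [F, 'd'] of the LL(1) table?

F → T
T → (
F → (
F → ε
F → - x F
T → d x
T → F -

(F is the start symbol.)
To find M[F, 'd'], we find productions for F where 'd' is in the predict set (PREDICT(N → α) = (FIRST(α) \ {ε}) ∪ (FOLLOW(N) if α ⇒* ε)).

Relevant sets:
  FIRST(T) = { '(', '-', 'd' }
  FOLLOW(F) = { $, '-' }

F → T: PREDICT = { '(', '-', 'd' }
  'd' is in predict set, so this production goes in M[F, 'd']
F → (: PREDICT = { '(' }
F → ε: PREDICT = { $, '-' }
F → - x F: PREDICT = { '-' }

M[F, 'd'] = F → T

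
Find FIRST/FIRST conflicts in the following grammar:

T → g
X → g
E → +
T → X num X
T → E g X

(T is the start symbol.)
A FIRST/FIRST conflict occurs when two productions N → α and N → β for the same non-terminal have FIRST(α) ∩ FIRST(β) ≠ ∅ (with ε ∈ FIRST of a nullable right-hand side, so two nullable alternatives also conflict).

FIRST sets of the non-terminals at (or reachable through a nullable prefix from) the front of some alternative:
  FIRST(X) = { 'g' }
  FIRST(E) = { '+' }

Productions for T:
  T → g: FIRST = { 'g' }
  T → X num X: FIRST = { 'g' }
  T → E g X: FIRST = { '+' }
X, E have only one production, so no FIRST/FIRST conflict is possible there.

Conflict for T: T → g and T → X num X
  Overlap: { 'g' }

Answer: Yes. T → g / T → X num X on { 'g' }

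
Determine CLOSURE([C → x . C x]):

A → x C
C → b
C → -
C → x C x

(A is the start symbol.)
Start with: [C → x . C x]
  [C → x . C x] has the dot before C: add [C → . b], [C → . -], [C → . x C x]
No further items can be added.

CLOSURE = { [C → . -], [C → . b], [C → . x C x], [C → x . C x] }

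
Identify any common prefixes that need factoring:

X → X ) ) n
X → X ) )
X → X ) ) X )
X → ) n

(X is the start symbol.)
Yes, X has productions with common prefix 'X ) )'

Left-factoring is needed when two productions for the same non-terminal
share a common prefix on the right-hand side.

Productions for X:
  X → X ) ) n
  X → X ) )
  X → X ) ) X )
  X → ) n

Found common prefix 'X ) )' in productions for X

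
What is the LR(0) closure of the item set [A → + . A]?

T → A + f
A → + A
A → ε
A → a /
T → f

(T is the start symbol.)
{ [A → + . A], [A → . + A], [A → . a /], [A → .] }

To compute CLOSURE, for each item [A → α.Bβ] where B is a non-terminal, add [B → .γ] for all productions B → γ; repeat for the newly added items until nothing changes.

Start with: [A → + . A]
  [A → + . A] has the dot before A: add [A → . + A], [A → .], [A → . a /]
No further items can be added.

CLOSURE = { [A → + . A], [A → . + A], [A → . a /], [A → .] }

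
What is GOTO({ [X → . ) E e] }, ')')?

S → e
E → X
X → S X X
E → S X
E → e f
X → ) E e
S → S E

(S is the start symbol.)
GOTO(I, ')') = CLOSURE({ [A → αX.β] : [A → α.Xβ] ∈ I, X = ')' })

Items with dot before ')', with the dot advanced:
  [X → . ) E e] → [X → ) . E e]
Closure of the advanced items:
  [X → ) . E e] has the dot before E: add [E → . X], [E → . S X], [E → . e f]
  [E → . X] has the dot before X: add [X → . S X X], [X → . ) E e]
  [E → . S X] has the dot before S: add [S → . e], [S → . S E]

GOTO = { [E → . S X], [E → . X], [E → . e f], [S → . S E], [S → . e], [X → ) . E e], [X → . ) E e], [X → . S X X] }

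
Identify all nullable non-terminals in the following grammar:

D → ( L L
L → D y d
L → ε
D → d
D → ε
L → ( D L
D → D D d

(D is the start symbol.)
{ 'D', 'L' }

A non-terminal is nullable if it can derive ε (the empty string): either it has an ε-production, or it has a production whose right-hand side consists entirely of nullable non-terminals.

ε-productions: L → ε, D → ε
So L, D are immediately nullable.
Every non-terminal is now nullable.
Nullable = { 'D', 'L' }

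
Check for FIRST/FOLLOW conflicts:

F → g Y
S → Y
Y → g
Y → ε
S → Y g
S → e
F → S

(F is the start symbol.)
A FIRST/FOLLOW conflict occurs when a non-terminal N has a nullable alternative N → β (β ⇒* ε) and another alternative N → α with FIRST(α) ∩ FOLLOW(N) ≠ ∅: on such a lookahead the parser cannot decide between expanding α and letting N vanish via β.

Nullable non-terminals: F, S, Y.
FIRST sets used below: FIRST(S) = { 'e', 'g', ε }, FIRST(Y) = { 'g', ε }

F: nullable alternative(s) F → S; FOLLOW(F) = { $ }
  F → g Y: FIRST \ {ε} = { 'g' } — disjoint from FOLLOW(F)
  F → S: FIRST \ {ε} = { 'e', 'g' } — this is the only nullable alternative, skip

S: nullable alternative(s) S → Y; FOLLOW(S) = { $ }
  S → Y: FIRST \ {ε} = { 'g' } — this is the only nullable alternative, skip
  S → Y g: FIRST \ {ε} = { 'g' } — disjoint from FOLLOW(S)
  S → e: FIRST \ {ε} = { 'e' } — disjoint from FOLLOW(S)

Y: nullable alternative(s) Y → ε; FOLLOW(Y) = { $, 'g' }
  Y → g: FIRST \ {ε} = { 'g' } — overlaps FOLLOW(Y) on { 'g' }: CONFLICT
  Y → ε: FIRST \ {ε} = { } — this is the only nullable alternative, skip

So the grammar has 1 FIRST/FOLLOW conflict (marked CONFLICT above).

Answer: Yes. Y → g with FOLLOW(Y) on { 'g' }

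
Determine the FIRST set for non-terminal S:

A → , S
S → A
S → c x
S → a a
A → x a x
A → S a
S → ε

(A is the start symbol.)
To compute FIRST(S), examine every production with S on the left-hand side, reading each right-hand side left to right until a non-nullable symbol is reached.

FIRST sets of the other non-terminals involved (by the same procedure, iterated to a fixed point):
  FIRST(A) = { ',', 'a', 'c', 'x' }

From S → A:
  - A is a non-terminal: add FIRST(A) \ {ε} = { ',', 'a', 'c', 'x' }
    A is not nullable, so stop
From S → c x:
  - c is a terminal: add 'c' and stop
From S → a a:
  - a is a terminal: add 'a' and stop
From S → ε:
  - ε-production, so ε ∈ FIRST(S)

Collecting: FIRST(S) = { ',', 'a', 'c', 'x', ε }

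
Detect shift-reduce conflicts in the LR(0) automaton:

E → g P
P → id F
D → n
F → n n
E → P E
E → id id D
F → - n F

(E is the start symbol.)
No shift-reduce conflicts

A shift-reduce conflict occurs when an LR(0) state has both:
  - a complete (reduce) item [A → α .] (dot at the end), and
  - a shift item [B → β . c γ] (dot before a terminal).

Augment with E' → E and build the canonical LR(0) collection (I0 = CLOSURE({[E' → . E]}), then GOTO on every symbol after a dot until no new states appear). It has 17 states:
  I0: { [E → . P E], [E → . g P], [E → . id id D], [E' → . E], [P → . id F] }  — shift
  I1: { [E' → E .] }  — accept
  I2: { [E → . P E], [E → . g P], [E → . id id D], [E → P . E], [P → . id F] }  — shift
  I3: { [E → g . P], [P → . id F] }  — shift
  I4: { [E → id . id D], [F → . - n F], [F → . n n], [P → id . F] }  — shift
  I5: { [F → - . n F] }  — shift
  I6: { [P → id F .] }  — reduce
  I7: { [D → . n], [E → id id . D] }  — shift
  I8: { [F → n . n] }  — shift
  I9: { [F → n n .] }  — reduce
  I10: { [E → id id D .] }  — reduce
  I11: { [D → n .] }  — reduce
  I12: { [F → - n . F], [F → . - n F], [F → . n n] }  — shift
  I13: { [F → - n F .] }  — reduce
  I14: { [E → g P .] }  — reduce
  I15: { [F → . - n F], [F → . n n], [P → id . F] }  — shift
  I16: { [E → P E .] }  — reduce

No state contains both a complete item and a shift item.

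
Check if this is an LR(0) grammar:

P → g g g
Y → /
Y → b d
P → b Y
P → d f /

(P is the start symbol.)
Yes, the grammar is LR(0)

Augment with P' → P and build the canonical LR(0) collection (I0 = CLOSURE({[P' → . P]}), then GOTO on every symbol after a dot until no new states appear). It has 13 states:
  I0: { [P → . b Y], [P → . d f /], [P → . g g g], [P' → . P] }  — shift
  I1: { [P' → P .] }  — accept
  I2: { [P → b . Y], [Y → . /], [Y → . b d] }  — shift
  I3: { [P → d . f /] }  — shift
  I4: { [P → g . g g] }  — shift
  I5: { [P → g g . g] }  — shift
  I6: { [P → g g g .] }  — reduce
  I7: { [P → d f . /] }  — shift
  I8: { [P → d f / .] }  — reduce
  I9: { [Y → / .] }  — reduce
  I10: { [P → b Y .] }  — reduce
  I11: { [Y → b . d] }  — shift
  I12: { [Y → b d .] }  — reduce

Every state is either a pure shift/goto state or contains exactly one complete item and nothing to shift — no conflicts. The grammar is LR(0).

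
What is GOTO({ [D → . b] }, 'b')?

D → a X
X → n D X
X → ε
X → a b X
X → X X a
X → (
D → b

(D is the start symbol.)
{ [D → b .] }

GOTO(I, 'b') = CLOSURE({ [A → αX.β] : [A → α.Xβ] ∈ I, X = 'b' })

Items with dot before 'b', with the dot advanced:
  [D → . b] → [D → b .]
Closure adds nothing (no advanced item has the dot before a non-terminal).

GOTO = { [D → b .] }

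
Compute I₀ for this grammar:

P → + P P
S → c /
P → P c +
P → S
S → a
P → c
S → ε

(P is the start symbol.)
First, augment the grammar with P' → P
I₀ = CLOSURE({ [P' → . P] }):
  [P' → . P] has the dot before P: add [P → . + P P], [P → . P c +], [P → . S], [P → . c]
  [P → . S] has the dot before S: add [S → . c /], [S → . a], [S → .]
No further items can be added.

I₀ = { [P → . + P P], [P → . P c +], [P → . S], [P → . c], [P' → . P], [S → . a], [S → . c /], [S → .] }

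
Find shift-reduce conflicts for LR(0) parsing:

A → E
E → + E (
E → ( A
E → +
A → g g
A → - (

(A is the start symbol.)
Augment with A' → A and build the canonical LR(0) collection (I0 = CLOSURE({[A' → . A]}), then GOTO on every symbol after a dot until no new states appear). It has 12 states:
  I0: { [A → . - (], [A → . E], [A → . g g], [A' → . A], [E → . ( A], [E → . + E (], [E → . +] }  — shift
  I1: { [A → . - (], [A → . E], [A → . g g], [E → ( . A], [E → . ( A], [E → . + E (], [E → . +] }  — shift
  I2: { [E → + . E (], [E → + .], [E → . ( A], [E → . + E (], [E → . +] }  — shift, reduce
  I3: { [A → - . (] }  — shift
  I4: { [A' → A .] }  — accept
  I5: { [A → E .] }  — reduce
  I6: { [A → g . g] }  — shift
  I7: { [A → g g .] }  — reduce
  I8: { [A → - ( .] }  — reduce
  I9: { [E → + E . (] }  — shift
  I10: { [E → + E ( .] }  — reduce
  I11: { [E → ( A .] }  — reduce

I2 contains reduce item [E → + .] and shift items [E → . ( A], [E → . +], [E → . + E (] — shift-reduce conflict.

Answer: Yes — I2: [E → + .] vs [E → . ( A]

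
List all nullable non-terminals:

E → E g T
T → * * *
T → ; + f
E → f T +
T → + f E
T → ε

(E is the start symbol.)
{ 'T' }

A non-terminal is nullable if it can derive ε (the empty string): either it has an ε-production, or it has a production whose right-hand side consists entirely of nullable non-terminals.

ε-productions: T → ε
So T is immediately nullable.
No further non-terminal can be added: every production for the remaining non-terminals contains a terminal or a non-nullable non-terminal.
Nullable = { 'T' }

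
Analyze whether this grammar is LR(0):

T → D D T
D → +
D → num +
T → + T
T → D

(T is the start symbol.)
Augment with T' → T and build the canonical LR(0) collection (I0 = CLOSURE({[T' → . T]}), then GOTO on every symbol after a dot until no new states appear). It has 10 states:
  I0: { [D → . +], [D → . num +], [T → . + T], [T → . D D T], [T → . D], [T' → . T] }  — shift
  I1: { [D → + .], [D → . +], [D → . num +], [T → + . T], [T → . + T], [T → . D D T], [T → . D] }  — shift, reduce
  I2: { [D → . +], [D → . num +], [T → D . D T], [T → D .] }  — shift, reduce
  I3: { [T' → T .] }  — accept
  I4: { [D → num . +] }  — shift
  I5: { [D → num + .] }  — reduce
  I6: { [D → + .] }  — reduce
  I7: { [D → . +], [D → . num +], [T → . + T], [T → . D D T], [T → . D], [T → D D . T] }  — shift
  I8: { [T → D D T .] }  — reduce
  I9: { [T → + T .] }  — reduce

Conflict in state I1:
  Shift-reduce conflict between [D → + .] and [D → . +]
So the grammar is NOT LR(0).

Answer: No. Shift-reduce conflict between [D → + .] and [D → . +]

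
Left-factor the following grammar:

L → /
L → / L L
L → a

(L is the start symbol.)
L → / L'
L' → ε
L' → L L
L → a

Left-factoring transforms A → αβ₁ | αβ₂ into A → αA' and A' → β₁ | β₂
(α is the longest common prefix among the alternatives). Repeat until
no nonterminal has two alternatives with a common prefix.

Round 1: L has alternatives sharing prefix '/'. Introduce L': L → / L'
  Add: L' → ε
  Add: L' → L L

No remaining common prefixes — done.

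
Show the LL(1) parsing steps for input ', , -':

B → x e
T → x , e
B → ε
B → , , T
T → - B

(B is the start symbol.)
LL(1) parsing maintains a stack (initially the start symbol over $) and the input. At each step: if the stack top is a terminal, match it against the current input token; if it is a non-terminal N, replace it with the RHS of M[N, lookahead] (the unique production whose predict set contains the lookahead).

Stack is shown with the top on the left.

Stack    Input    Action
------------------------
B $      , , - $  output B → , , T
, , T $  , , - $  match ','
, T $    , - $    match ','
T $      - $      output T → - B
- B $    - $      match '-'
B $      $        output B → ε
$        $        accept

The string is accepted.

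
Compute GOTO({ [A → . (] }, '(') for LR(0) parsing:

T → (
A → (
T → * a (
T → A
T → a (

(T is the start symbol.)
{ [A → ( .] }

GOTO(I, '(') = CLOSURE({ [A → αX.β] : [A → α.Xβ] ∈ I, X = '(' })

Items with dot before '(', with the dot advanced:
  [A → . (] → [A → ( .]
Closure adds nothing (no advanced item has the dot before a non-terminal).

GOTO = { [A → ( .] }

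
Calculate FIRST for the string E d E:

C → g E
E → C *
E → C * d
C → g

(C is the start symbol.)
FIRST sets of the non-terminals involved (from the grammar, by fixed-point iteration):
  FIRST(E) = { 'g' }

To compute FIRST(E d E), process the symbols left to right:
Symbol E is a non-terminal. Add FIRST(E) \ {ε} = { 'g' }
E is not nullable (ε ∉ FIRST(E)), so stop here.
FIRST(E d E) = { 'g' }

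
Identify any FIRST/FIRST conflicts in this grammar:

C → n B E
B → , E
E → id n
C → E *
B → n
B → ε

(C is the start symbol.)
FIRST sets of the non-terminals at (or reachable through a nullable prefix from) the front of some alternative:
  FIRST(E) = { 'id' }

Productions for C:
  C → n B E: FIRST = { 'n' }
  C → E *: FIRST = { 'id' }
Productions for B:
  B → , E: FIRST = { ',' }
  B → n: FIRST = { 'n' }
  B → ε: FIRST = { ε }
E has only one production, so no FIRST/FIRST conflict is possible there.

All alternatives of each non-terminal have pairwise disjoint FIRST sets.

Answer: No FIRST/FIRST conflicts.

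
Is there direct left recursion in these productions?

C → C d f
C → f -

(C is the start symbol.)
Yes, C is left-recursive

Direct left recursion occurs when N → N α for some non-terminal N (the right-hand side begins with the left-hand side itself).

C → C d f: LEFT RECURSIVE (starts with C)
C → f -: starts with f

The grammar has direct left recursion on: C.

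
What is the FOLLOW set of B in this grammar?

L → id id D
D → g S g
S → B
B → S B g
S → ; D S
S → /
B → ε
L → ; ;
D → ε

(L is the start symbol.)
To compute FOLLOW(B), find every occurrence of B on a right-hand side N → α B β: add FIRST(β) \ {ε}, and if β is empty or nullable also add FOLLOW(N). Iterate to a fixed point.

In S → B: B is at the end, add FOLLOW(S)
In B → S B g: B is followed by g, add FIRST(g) \ {ε} = { 'g' }

The FOLLOW sets referred to above (computed the same way, to a fixed point):
  FOLLOW(S) = { '/', ';', 'g' }

Taking the union: FOLLOW(B) = { '/', ';', 'g' }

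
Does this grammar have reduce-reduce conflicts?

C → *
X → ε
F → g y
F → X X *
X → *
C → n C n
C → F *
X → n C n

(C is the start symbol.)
A reduce-reduce conflict occurs when an LR(0) state has two complete items [A → α .] and [B → β .] — both call for a reduction, and with no lookahead the parser cannot choose between them.

Augment with C' → C and build the canonical LR(0) collection (I0 = CLOSURE({[C' → . C]}), then GOTO on every symbol after a dot until no new states appear). It has 17 states:
  I0: { [C → . *], [C → . F *], [C → . n C n], [C' → . C], [F → . X X *], [F → . g y], [X → . *], [X → . n C n], [X → .] }  — shift, reduce
  I1: { [C → * .], [X → * .] }  — 2 reduces
  I2: { [C' → C .] }  — accept
  I3: { [C → F . *] }  — shift
  I4: { [F → X . X *], [X → . *], [X → . n C n], [X → .] }  — shift, reduce
  I5: { [F → g . y] }  — shift
  I6: { [C → . *], [C → . F *], [C → . n C n], [C → n . C n], [F → . X X *], [F → . g y], [X → . *], [X → . n C n], [X → .], [X → n . C n] }  — shift, reduce
  I7: { [C → n C . n], [X → n C . n] }  — shift
  I8: { [C → n C n .], [X → n C n .] }  — 2 reduces
  I9: { [F → g y .] }  — reduce
  I10: { [X → * .] }  — reduce
  I11: { [F → X X . *] }  — shift
  I12: { [C → . *], [C → . F *], [C → . n C n], [F → . X X *], [F → . g y], [X → . *], [X → . n C n], [X → .], [X → n . C n] }  — shift, reduce
  I13: { [X → n C . n] }  — shift
  I14: { [X → n C n .] }  — reduce
  I15: { [F → X X * .] }  — reduce
  I16: { [C → F * .] }  — reduce

I1 contains complete items [C → * .], [X → * .] — reduce-reduce conflict.
I8 contains complete items [C → n C n .], [X → n C n .] — reduce-reduce conflict.

Answer: Yes — I1: [C → * .] vs [X → * .]; I8: [C → n C n .] vs [X → n C n .]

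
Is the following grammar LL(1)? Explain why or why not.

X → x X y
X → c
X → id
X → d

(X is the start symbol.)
For X:
  PREDICT(X → x X y) = { 'x' }
  PREDICT(X → c) = { 'c' }
  PREDICT(X → id) = { 'id' }
  PREDICT(X → d) = { 'd' }

All predict sets are disjoint. The grammar IS LL(1).

Answer: Yes, the grammar is LL(1).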